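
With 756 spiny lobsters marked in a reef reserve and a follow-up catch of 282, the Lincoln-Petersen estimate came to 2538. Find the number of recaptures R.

R = 84

From N = M·C/R: R = M·C / N = 756·282 / 2538 = 213192 / 2538 = 84.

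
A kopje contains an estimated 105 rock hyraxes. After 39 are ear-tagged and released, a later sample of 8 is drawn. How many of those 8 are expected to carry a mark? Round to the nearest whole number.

The marked fraction of the population is 39/105, so in a sample of 8 expect C·(M/N) marked.
E[R] = 39 × 8 / 105 = 312 / 105 ≈ 3.0 → 3

expected recaptures ≈ 3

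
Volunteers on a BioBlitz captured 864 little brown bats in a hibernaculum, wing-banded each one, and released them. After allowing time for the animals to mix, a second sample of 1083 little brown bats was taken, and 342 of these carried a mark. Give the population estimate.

N = 2736

N = (864 × 1083) / 342 = 935712 / 342 = 2736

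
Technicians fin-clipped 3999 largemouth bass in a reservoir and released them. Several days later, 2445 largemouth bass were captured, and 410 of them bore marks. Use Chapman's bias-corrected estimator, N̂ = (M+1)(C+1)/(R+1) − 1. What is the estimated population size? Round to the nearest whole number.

N̂ = (3999+1)(2445+1)/(410+1) − 1 = 4000·2446/411 − 1
= 9784000/411 − 1 ≈ 23805.4 − 1 ≈ 23804.4 → 23804

N ≈ 23,804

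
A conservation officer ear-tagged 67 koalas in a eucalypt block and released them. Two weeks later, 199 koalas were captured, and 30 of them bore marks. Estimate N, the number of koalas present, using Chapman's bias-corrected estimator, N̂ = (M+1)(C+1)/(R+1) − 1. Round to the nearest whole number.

N ≈ 438

N̂ = (67+1)(199+1)/(30+1) − 1 = 68·200/31 − 1
= 13600/31 − 1 ≈ 438.7 − 1 ≈ 437.7 → 438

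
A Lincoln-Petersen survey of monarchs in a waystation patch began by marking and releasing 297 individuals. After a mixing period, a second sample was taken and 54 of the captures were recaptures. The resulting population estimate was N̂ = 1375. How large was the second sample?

C = 250

From N = M·C/R: C = N·R / M = 1375·54 / 297 = 74250 / 297 = 250.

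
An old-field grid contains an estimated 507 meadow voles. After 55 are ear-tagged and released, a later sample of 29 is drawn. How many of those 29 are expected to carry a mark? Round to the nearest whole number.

expected recaptures ≈ 3

Expected recaptures E[R] = M·C / N.
E[R] = 55 × 29 / 507 = 1595 / 507 ≈ 3.1 → 3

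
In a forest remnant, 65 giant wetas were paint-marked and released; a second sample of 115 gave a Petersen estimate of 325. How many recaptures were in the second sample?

R = 23

From N = M·C/R: R = M·C / N = 65·115 / 325 = 7475 / 325 = 23.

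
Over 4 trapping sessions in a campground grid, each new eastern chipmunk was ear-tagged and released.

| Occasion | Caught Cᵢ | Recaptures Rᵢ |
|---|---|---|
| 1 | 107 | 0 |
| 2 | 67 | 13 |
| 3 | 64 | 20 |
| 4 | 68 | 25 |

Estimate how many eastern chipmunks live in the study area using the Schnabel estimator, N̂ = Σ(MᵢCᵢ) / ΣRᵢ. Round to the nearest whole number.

Marked at large before each occasion: Mᵢ = Σⱼ<ᵢ (Cⱼ − Rⱼ) → M1=0, M2=107, M3=161, M4=205
Σ MᵢCᵢ = 0·107 + 107·67 + 161·64 + 205·68 = 0 + 7169 + 10304 + 13940 = 31413
Σ Rᵢ = 0 + 13 + 20 + 25 = 58
N̂ = 31413 / 58 ≈ 541.6 → 542

N ≈ 542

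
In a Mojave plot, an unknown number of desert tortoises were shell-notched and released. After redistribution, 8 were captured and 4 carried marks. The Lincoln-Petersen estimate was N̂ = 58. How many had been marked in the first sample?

From N = M·C/R: M = N·R / C = 58·4 / 8 = 232 / 8 = 29.

M = 29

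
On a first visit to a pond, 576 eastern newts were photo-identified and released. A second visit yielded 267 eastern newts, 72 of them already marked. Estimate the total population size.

N = 2136

If marked individuals mix randomly, R/C ≈ M/N, giving N ≈ M·C/R.
N = (576 × 267) / 72 = 153792 / 72 = 2136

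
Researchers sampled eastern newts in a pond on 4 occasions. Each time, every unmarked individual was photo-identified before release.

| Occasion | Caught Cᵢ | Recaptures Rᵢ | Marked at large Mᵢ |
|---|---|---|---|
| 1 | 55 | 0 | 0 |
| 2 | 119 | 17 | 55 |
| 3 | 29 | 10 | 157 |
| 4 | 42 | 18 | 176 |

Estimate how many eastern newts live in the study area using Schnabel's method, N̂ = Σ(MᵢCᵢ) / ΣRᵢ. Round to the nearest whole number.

N ≈ 411

Σ MᵢCᵢ = 0·55 + 55·119 + 157·29 + 176·42 = 0 + 6545 + 4553 + 7392 = 18490
Σ Rᵢ = 0 + 17 + 10 + 18 = 45
N̂ = 18490 / 45 ≈ 410.9 → 411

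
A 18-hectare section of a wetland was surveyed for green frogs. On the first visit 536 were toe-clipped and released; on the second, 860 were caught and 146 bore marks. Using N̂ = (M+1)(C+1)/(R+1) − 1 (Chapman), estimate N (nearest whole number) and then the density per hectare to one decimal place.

N̂ = 537·861/147 − 1 = 462357/147 − 1 ≈ 3144.3 → 3144
Density = N̂ / area = 3144 / 18 ≈ 174.67 → 174.7 per hectare

density ≈ 174.7 green frogs per hectare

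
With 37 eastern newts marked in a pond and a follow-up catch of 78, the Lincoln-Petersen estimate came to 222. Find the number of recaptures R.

From N = M·C/R: R = M·C / N = 37·78 / 222 = 2886 / 222 = 13.

R = 13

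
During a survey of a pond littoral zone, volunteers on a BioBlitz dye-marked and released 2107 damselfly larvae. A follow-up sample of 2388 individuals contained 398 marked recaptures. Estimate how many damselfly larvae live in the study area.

N = (2107 × 2388) / 398 = 5031516 / 398 = 12642

N = 12,642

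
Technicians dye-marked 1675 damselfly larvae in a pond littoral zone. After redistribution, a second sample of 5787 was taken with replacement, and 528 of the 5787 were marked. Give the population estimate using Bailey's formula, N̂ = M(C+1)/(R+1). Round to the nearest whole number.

N ≈ 18,327

N̂ = 1675·(5787+1)/(528+1) = 1675·5788/529 = 9694900/529 ≈ 18326.8 → 18327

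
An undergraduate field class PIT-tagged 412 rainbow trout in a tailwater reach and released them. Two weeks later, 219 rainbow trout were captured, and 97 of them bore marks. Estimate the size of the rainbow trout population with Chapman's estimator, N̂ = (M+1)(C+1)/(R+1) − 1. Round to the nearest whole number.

N̂ = (412+1)(219+1)/(97+1) − 1 = 413·220/98 − 1
= 90860/98 − 1 ≈ 927.1 − 1 ≈ 926.1 → 926

N ≈ 926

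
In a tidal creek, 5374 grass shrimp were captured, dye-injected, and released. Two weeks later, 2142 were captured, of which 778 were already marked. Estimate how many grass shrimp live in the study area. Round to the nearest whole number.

N ≈ 14,796

The marked fraction in the recapture sample should equal the marked fraction in the population: 778/2142 = 5374/N.
N = (5374 × 2142) / 778 = 11511108 / 778 ≈ 14795.8 → 14796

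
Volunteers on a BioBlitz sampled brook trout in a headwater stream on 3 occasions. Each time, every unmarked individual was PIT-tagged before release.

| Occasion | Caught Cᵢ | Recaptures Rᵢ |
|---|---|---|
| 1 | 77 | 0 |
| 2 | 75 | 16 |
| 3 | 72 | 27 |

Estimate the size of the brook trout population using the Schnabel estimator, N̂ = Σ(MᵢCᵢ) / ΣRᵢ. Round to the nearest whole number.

Marked at large before each occasion: Mᵢ = Σⱼ<ᵢ (Cⱼ − Rⱼ) → M1=0, M2=77, M3=136
Σ MᵢCᵢ = 0·77 + 77·75 + 136·72 = 0 + 5775 + 9792 = 15567
Σ Rᵢ = 0 + 16 + 27 = 43
N̂ = 15567 / 43 ≈ 362.0 → 362

N ≈ 362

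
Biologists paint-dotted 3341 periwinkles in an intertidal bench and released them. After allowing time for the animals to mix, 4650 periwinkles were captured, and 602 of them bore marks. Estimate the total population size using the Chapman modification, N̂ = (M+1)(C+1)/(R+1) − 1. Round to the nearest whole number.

N ≈ 25,776

N̂ = (3341+1)(4650+1)/(602+1) − 1 = 3342·4651/603 − 1
= 15543642/603 − 1 ≈ 25777.2 − 1 ≈ 25776.2 → 25776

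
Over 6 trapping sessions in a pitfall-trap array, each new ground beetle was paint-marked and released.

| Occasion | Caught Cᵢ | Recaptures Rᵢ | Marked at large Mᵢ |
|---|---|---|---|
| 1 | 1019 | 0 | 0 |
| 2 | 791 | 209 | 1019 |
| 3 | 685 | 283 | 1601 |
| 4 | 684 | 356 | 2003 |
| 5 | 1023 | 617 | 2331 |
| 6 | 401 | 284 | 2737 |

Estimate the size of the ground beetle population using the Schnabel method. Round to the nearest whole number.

N ≈ 3862

Σ MᵢCᵢ = 0·1019 + 1019·791 + 1601·685 + 2003·684 + 2331·1023 + 2737·401 = 0 + 806029 + 1096685 + 1370052 + 2384613 + 1097537 = 6754916
Σ Rᵢ = 0 + 209 + 283 + 356 + 617 + 284 = 1749
N̂ = 6754916 / 1749 ≈ 3862.2 → 3862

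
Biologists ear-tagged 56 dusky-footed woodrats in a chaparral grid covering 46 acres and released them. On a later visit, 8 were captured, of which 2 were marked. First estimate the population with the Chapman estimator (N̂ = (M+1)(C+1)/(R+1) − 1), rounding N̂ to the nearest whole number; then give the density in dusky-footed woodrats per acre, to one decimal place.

N̂ = 57·9/3 − 1 = 513/3 − 1 = 170
Density = N̂ / area = 170 / 46 ≈ 3.70 → 3.7 per acre

density ≈ 3.7 dusky-footed woodrats per acre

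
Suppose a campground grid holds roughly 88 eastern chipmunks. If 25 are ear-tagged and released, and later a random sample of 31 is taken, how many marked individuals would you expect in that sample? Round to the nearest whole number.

Expected recaptures E[R] = M·C / N.
E[R] = 25 × 31 / 88 = 775 / 88 ≈ 8.8 → 9

expected recaptures ≈ 9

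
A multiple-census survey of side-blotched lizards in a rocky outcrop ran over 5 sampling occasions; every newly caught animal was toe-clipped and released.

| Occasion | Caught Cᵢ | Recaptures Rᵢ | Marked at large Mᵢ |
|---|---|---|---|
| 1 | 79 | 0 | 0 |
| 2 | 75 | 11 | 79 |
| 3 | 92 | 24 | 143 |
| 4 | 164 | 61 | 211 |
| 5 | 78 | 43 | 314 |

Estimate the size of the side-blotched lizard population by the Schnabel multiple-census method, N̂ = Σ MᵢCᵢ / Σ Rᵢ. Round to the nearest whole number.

N ≈ 562

Σ MᵢCᵢ = 0·79 + 79·75 + 143·92 + 211·164 + 314·78 = 0 + 5925 + 13156 + 34604 + 24492 = 78177
Σ Rᵢ = 0 + 11 + 24 + 61 + 43 = 139
N̂ = 78177 / 139 ≈ 562.4 → 562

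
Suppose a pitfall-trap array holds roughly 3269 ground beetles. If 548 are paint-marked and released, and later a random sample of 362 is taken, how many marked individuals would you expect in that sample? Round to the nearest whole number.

Expected recaptures E[R] = M·C / N.
E[R] = 548 × 362 / 3269 = 198376 / 3269 ≈ 60.7 → 61

expected recaptures ≈ 61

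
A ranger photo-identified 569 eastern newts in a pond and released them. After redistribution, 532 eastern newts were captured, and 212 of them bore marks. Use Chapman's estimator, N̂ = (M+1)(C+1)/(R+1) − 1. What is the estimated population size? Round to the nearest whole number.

N̂ = (569+1)(532+1)/(212+1) − 1 = 570·533/213 − 1
= 303810/213 − 1 ≈ 1426.3 − 1 ≈ 1425.3 → 1425

N ≈ 1425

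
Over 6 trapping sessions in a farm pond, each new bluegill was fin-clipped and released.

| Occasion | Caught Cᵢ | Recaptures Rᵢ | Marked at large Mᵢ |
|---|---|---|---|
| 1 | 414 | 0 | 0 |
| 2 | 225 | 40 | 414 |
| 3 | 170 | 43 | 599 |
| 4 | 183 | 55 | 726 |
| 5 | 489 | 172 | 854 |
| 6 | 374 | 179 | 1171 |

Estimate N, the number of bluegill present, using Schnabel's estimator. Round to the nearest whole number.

N ≈ 2420

Σ MᵢCᵢ = 0·414 + 414·225 + 599·170 + 726·183 + 854·489 + 1171·374 = 0 + 93150 + 101830 + 132858 + 417606 + 437954 = 1183398
Σ Rᵢ = 0 + 40 + 43 + 55 + 172 + 179 = 489
N̂ = 1183398 / 489 ≈ 2420.0 → 2420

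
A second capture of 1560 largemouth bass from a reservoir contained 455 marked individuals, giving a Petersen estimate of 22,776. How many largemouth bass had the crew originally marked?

M = 6643

From N = M·C/R: M = N·R / C = 22776·455 / 1560 = 10363080 / 1560 = 6643.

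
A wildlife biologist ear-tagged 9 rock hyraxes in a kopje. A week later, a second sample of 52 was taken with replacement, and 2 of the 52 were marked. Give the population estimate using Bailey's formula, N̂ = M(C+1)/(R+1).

N̂ = 9·(52+1)/(2+1) = 9·53/3 = 477/3 = 159

N = 159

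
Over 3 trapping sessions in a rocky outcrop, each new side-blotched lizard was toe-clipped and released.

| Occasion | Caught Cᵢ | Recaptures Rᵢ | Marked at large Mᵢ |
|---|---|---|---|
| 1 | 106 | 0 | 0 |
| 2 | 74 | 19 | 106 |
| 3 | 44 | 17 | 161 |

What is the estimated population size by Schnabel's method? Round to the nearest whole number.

Σ MᵢCᵢ = 0·106 + 106·74 + 161·44 = 0 + 7844 + 7084 = 14928
Σ Rᵢ = 0 + 19 + 17 = 36
N̂ = 14928 / 36 ≈ 414.7 → 415

N ≈ 415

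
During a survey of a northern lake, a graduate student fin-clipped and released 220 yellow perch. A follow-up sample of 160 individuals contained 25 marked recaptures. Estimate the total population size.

N = 1408

N = (220 × 160) / 25 = 35200 / 25 = 1408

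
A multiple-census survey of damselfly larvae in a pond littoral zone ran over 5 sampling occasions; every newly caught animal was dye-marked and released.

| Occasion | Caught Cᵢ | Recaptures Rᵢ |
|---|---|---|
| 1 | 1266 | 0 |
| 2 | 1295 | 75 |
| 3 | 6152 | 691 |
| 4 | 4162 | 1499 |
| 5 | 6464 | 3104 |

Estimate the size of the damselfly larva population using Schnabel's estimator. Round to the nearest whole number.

N ≈ 22,088

Marked at large before each occasion: Mᵢ = Σⱼ<ᵢ (Cⱼ − Rⱼ) → M1=0, M2=1266, M3=2486, M4=7947, M5=10610
Σ MᵢCᵢ = 0·1266 + 1266·1295 + 2486·6152 + 7947·4162 + 10610·6464 = 0 + 1639470 + 15293872 + 33075414 + 68583040 = 118591796
Σ Rᵢ = 0 + 75 + 691 + 1499 + 3104 = 5369
N̂ = 118591796 / 5369 ≈ 22088.2 → 22088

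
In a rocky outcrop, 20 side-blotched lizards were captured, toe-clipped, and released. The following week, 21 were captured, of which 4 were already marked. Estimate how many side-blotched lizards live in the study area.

If marked individuals mix randomly, R/C ≈ M/N, giving N ≈ M·C/R.
N = (20 × 21) / 4 = 420 / 4 = 105

N = 105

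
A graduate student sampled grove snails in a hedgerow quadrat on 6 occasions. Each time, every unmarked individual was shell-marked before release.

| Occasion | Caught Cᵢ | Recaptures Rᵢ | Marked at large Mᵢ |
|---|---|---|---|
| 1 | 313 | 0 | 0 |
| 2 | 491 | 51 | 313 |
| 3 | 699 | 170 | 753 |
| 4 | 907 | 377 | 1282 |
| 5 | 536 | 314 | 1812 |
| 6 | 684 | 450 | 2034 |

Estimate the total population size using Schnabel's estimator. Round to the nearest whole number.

N ≈ 3088

Σ MᵢCᵢ = 0·313 + 313·491 + 753·699 + 1282·907 + 1812·536 + 2034·684 = 0 + 153683 + 526347 + 1162774 + 971232 + 1391256 = 4205292
Σ Rᵢ = 0 + 51 + 170 + 377 + 314 + 450 = 1362
N̂ = 4205292 / 1362 ≈ 3087.6 → 3088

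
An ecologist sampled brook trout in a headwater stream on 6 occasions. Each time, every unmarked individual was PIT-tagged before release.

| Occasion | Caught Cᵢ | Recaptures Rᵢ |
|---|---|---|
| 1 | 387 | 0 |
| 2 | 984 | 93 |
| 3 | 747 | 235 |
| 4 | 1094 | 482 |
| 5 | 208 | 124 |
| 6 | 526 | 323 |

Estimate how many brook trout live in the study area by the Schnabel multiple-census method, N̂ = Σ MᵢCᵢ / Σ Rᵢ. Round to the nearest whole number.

Marked at large before each occasion: Mᵢ = Σⱼ<ᵢ (Cⱼ − Rⱼ) → M1=0, M2=387, M3=1278, M4=1790, M5=2402, M6=2486
Σ MᵢCᵢ = 0·387 + 387·984 + 1278·747 + 1790·1094 + 2402·208 + 2486·526 = 0 + 380808 + 954666 + 1958260 + 499616 + 1307636 = 5100986
Σ Rᵢ = 0 + 93 + 235 + 482 + 124 + 323 = 1257
N̂ = 5100986 / 1257 ≈ 4058.1 → 4058

N ≈ 4058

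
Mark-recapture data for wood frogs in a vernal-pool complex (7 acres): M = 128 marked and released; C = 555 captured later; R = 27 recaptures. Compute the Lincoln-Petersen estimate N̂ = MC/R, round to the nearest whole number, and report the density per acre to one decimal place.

N̂ = 128·555/27 = 71040/27 ≈ 2631.1 → 2631
Density = N̂ / area = 2631 / 7 ≈ 375.86 → 375.9 per acre

density ≈ 375.9 wood frogs per acre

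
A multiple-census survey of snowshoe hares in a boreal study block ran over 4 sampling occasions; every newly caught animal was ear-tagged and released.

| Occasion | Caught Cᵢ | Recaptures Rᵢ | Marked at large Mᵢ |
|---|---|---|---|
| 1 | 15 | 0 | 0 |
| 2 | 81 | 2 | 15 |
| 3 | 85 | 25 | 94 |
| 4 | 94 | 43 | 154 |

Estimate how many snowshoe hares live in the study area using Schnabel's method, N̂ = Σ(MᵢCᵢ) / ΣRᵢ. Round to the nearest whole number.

Σ MᵢCᵢ = 0·15 + 15·81 + 94·85 + 154·94 = 0 + 1215 + 7990 + 14476 = 23681
Σ Rᵢ = 0 + 2 + 25 + 43 = 70
N̂ = 23681 / 70 ≈ 338.3 → 338

N ≈ 338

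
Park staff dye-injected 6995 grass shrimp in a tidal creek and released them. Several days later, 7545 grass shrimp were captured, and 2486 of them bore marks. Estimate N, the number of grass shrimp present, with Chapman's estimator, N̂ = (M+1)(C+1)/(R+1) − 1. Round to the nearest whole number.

N ≈ 21,226

N̂ = (6995+1)(7545+1)/(2486+1) − 1 = 6996·7546/2487 − 1
= 52791816/2487 − 1 ≈ 21227.1 − 1 ≈ 21226.1 → 21226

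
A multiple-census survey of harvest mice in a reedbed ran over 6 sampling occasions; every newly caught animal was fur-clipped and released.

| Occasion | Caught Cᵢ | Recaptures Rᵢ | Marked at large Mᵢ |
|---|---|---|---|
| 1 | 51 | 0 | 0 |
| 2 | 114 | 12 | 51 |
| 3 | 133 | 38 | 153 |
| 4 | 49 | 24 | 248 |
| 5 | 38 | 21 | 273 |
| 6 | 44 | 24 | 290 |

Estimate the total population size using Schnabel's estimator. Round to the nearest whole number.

N ≈ 516

Σ MᵢCᵢ = 0·51 + 51·114 + 153·133 + 248·49 + 273·38 + 290·44 = 0 + 5814 + 20349 + 12152 + 10374 + 12760 = 61449
Σ Rᵢ = 0 + 12 + 38 + 24 + 21 + 24 = 119
N̂ = 61449 / 119 ≈ 516.4 → 516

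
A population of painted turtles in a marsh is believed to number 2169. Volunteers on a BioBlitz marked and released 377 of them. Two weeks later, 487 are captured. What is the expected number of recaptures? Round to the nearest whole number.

Expected recaptures E[R] = M·C / N.
E[R] = 377 × 487 / 2169 = 183599 / 2169 ≈ 84.6 → 85

expected recaptures ≈ 85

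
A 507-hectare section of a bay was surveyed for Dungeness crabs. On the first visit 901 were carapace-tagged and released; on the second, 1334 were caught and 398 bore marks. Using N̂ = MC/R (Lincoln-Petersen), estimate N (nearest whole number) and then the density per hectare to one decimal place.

density ≈ 6.0 Dungeness crabs per hectare

N̂ = 901·1334/398 = 1201934/398 ≈ 3019.9 → 3020
Density = N̂ / area = 3020 / 507 ≈ 5.96 → 6.0 per hectare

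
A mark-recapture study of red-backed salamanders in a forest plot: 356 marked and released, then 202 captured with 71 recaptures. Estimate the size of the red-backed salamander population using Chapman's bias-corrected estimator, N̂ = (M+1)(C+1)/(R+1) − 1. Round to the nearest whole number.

N ≈ 1006

N̂ = (356+1)(202+1)/(71+1) − 1 = 357·203/72 − 1
= 72471/72 − 1 ≈ 1006.5 − 1 ≈ 1005.5 → 1006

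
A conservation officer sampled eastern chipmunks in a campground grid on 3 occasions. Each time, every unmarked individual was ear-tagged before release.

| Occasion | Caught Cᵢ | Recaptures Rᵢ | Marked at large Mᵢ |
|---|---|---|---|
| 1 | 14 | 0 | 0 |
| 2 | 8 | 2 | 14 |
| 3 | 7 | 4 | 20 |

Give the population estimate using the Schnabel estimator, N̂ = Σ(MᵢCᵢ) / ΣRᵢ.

N = 42

Σ MᵢCᵢ = 0·14 + 14·8 + 20·7 = 0 + 112 + 140 = 252
Σ Rᵢ = 0 + 2 + 4 = 6
N̂ = 252 / 6 = 42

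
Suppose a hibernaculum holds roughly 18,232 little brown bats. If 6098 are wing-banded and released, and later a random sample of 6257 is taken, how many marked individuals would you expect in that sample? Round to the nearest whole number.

Expected recaptures E[R] = M·C / N.
E[R] = 6098 × 6257 / 18232 = 38155186 / 18232 ≈ 2092.8 → 2093

expected recaptures ≈ 2093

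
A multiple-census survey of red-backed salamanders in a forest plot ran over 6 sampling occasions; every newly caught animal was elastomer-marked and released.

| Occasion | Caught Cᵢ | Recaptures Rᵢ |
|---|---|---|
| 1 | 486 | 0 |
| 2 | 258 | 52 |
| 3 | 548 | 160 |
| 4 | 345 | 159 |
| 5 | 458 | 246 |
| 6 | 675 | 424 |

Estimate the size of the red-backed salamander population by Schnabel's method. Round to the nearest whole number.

N ≈ 2358

Marked at large before each occasion: Mᵢ = Σⱼ<ᵢ (Cⱼ − Rⱼ) → M1=0, M2=486, M3=692, M4=1080, M5=1266, M6=1478
Σ MᵢCᵢ = 0·486 + 486·258 + 692·548 + 1080·345 + 1266·458 + 1478·675 = 0 + 125388 + 379216 + 372600 + 579828 + 997650 = 2454682
Σ Rᵢ = 0 + 52 + 160 + 159 + 246 + 424 = 1041
N̂ = 2454682 / 1041 ≈ 2358.0 → 2358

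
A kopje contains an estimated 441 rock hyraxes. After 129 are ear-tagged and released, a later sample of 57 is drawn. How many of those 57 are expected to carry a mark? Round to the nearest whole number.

expected recaptures ≈ 17

The marked fraction of the population is 129/441, so in a sample of 57 expect C·(M/N) marked.
E[R] = 129 × 57 / 441 = 7353 / 441 ≈ 16.7 → 17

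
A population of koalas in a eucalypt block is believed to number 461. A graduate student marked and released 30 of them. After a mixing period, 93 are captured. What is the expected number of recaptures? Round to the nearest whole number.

The marked fraction of the population is 30/461, so in a sample of 93 expect C·(M/N) marked.
E[R] = 30 × 93 / 461 = 2790 / 461 ≈ 6.1 → 6

expected recaptures ≈ 6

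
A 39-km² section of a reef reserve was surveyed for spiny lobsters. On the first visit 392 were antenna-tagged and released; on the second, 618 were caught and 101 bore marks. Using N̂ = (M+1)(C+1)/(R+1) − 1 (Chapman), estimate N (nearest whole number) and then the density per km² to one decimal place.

density ≈ 61.1 spiny lobsters per km²

N̂ = 393·619/102 − 1 = 243267/102 − 1 ≈ 2384.0 → 2384
Density = N̂ / area = 2384 / 39 ≈ 61.13 → 61.1 per km²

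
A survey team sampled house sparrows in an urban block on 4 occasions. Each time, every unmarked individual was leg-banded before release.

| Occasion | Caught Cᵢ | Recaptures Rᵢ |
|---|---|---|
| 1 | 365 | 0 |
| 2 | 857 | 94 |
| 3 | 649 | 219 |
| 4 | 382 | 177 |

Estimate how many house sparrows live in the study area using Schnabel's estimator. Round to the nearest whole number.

N ≈ 3347

Marked at large before each occasion: Mᵢ = Σⱼ<ᵢ (Cⱼ − Rⱼ) → M1=0, M2=365, M3=1128, M4=1558
Σ MᵢCᵢ = 0·365 + 365·857 + 1128·649 + 1558·382 = 0 + 312805 + 732072 + 595156 = 1640033
Σ Rᵢ = 0 + 94 + 219 + 177 = 490
N̂ = 1640033 / 490 ≈ 3347.0 → 3347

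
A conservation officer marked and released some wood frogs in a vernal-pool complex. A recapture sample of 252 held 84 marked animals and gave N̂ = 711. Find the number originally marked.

From N = M·C/R: M = N·R / C = 711·84 / 252 = 59724 / 252 = 237.

M = 237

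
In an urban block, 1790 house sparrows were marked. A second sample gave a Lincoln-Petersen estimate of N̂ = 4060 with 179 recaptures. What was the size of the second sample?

C = 406

From N = M·C/R: C = N·R / M = 4060·179 / 1790 = 726740 / 1790 = 406.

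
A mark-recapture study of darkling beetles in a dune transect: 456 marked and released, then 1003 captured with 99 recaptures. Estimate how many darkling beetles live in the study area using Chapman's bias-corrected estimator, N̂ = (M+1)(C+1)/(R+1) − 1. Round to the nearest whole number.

N̂ = (456+1)(1003+1)/(99+1) − 1 = 457·1004/100 − 1
= 458828/100 − 1 ≈ 4588.3 − 1 ≈ 4587.3 → 4587

N ≈ 4587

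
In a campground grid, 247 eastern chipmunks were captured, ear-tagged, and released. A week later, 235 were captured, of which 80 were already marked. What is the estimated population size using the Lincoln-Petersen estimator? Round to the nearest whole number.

N = (247 × 235) / 80 = 58045 / 80 ≈ 725.6 → 726

N ≈ 726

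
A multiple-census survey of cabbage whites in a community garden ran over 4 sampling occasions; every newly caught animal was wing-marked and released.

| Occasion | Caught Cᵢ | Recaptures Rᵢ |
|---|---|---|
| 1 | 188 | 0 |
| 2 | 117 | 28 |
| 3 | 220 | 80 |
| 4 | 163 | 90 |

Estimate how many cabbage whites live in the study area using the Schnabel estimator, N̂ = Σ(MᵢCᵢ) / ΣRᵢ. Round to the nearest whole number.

Marked at large before each occasion: Mᵢ = Σⱼ<ᵢ (Cⱼ − Rⱼ) → M1=0, M2=188, M3=277, M4=417
Σ MᵢCᵢ = 0·188 + 188·117 + 277·220 + 417·163 = 0 + 21996 + 60940 + 67971 = 150907
Σ Rᵢ = 0 + 28 + 80 + 90 = 198
N̂ = 150907 / 198 ≈ 762.2 → 762

N ≈ 762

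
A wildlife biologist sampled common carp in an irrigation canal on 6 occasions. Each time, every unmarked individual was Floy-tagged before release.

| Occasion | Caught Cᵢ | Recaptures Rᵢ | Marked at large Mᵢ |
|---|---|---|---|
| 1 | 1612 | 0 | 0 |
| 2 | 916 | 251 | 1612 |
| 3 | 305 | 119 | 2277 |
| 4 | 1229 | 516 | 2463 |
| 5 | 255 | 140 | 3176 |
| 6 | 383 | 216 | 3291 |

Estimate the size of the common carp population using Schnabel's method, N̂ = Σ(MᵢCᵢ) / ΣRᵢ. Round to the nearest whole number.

N ≈ 5852

Σ MᵢCᵢ = 0·1612 + 1612·916 + 2277·305 + 2463·1229 + 3176·255 + 3291·383 = 0 + 1476592 + 694485 + 3027027 + 809880 + 1260453 = 7268437
Σ Rᵢ = 0 + 251 + 119 + 516 + 140 + 216 = 1242
N̂ = 7268437 / 1242 ≈ 5852.2 → 5852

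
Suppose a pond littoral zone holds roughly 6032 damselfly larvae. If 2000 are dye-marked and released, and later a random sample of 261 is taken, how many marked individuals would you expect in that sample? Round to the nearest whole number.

expected recaptures ≈ 87

Expected recaptures E[R] = M·C / N.
E[R] = 2000 × 261 / 6032 = 522000 / 6032 ≈ 86.5 → 87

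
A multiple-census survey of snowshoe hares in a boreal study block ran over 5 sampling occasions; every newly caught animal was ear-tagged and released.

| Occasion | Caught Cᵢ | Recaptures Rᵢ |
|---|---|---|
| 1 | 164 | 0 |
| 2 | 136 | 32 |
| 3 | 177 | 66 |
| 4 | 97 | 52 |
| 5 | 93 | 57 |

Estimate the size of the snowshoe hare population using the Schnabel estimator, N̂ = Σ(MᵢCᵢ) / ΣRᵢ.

Marked at large before each occasion: Mᵢ = Σⱼ<ᵢ (Cⱼ − Rⱼ) → M1=0, M2=164, M3=268, M4=379, M5=424
Σ MᵢCᵢ = 0·164 + 164·136 + 268·177 + 379·97 + 424·93 = 0 + 22304 + 47436 + 36763 + 39432 = 145935
Σ Rᵢ = 0 + 32 + 66 + 52 + 57 = 207
N̂ = 145935 / 207 = 705

N = 705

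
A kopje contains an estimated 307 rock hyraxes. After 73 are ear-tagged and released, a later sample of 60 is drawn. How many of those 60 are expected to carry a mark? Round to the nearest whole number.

expected recaptures ≈ 14

The marked fraction of the population is 73/307, so in a sample of 60 expect C·(M/N) marked.
E[R] = 73 × 60 / 307 = 4380 / 307 ≈ 14.3 → 14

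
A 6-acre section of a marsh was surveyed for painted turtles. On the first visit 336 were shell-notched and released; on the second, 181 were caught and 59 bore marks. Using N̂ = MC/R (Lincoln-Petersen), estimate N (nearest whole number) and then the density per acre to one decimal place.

N̂ = 336·181/59 = 60816/59 ≈ 1030.8 → 1031
Density = N̂ / area = 1031 / 6 ≈ 171.83 → 171.8 per acre

density ≈ 171.8 painted turtles per acre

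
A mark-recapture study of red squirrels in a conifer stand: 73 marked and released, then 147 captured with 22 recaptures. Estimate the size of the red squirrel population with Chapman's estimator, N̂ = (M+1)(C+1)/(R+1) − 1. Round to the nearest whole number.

N̂ = (73+1)(147+1)/(22+1) − 1 = 74·148/23 − 1
= 10952/23 − 1 ≈ 476.2 − 1 ≈ 475.2 → 475

N ≈ 475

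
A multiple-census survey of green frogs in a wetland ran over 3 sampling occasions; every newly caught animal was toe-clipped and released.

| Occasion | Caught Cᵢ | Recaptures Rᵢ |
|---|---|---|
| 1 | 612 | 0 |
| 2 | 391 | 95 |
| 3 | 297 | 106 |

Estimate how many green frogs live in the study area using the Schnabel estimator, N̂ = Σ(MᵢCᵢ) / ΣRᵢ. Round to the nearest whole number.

Marked at large before each occasion: Mᵢ = Σⱼ<ᵢ (Cⱼ − Rⱼ) → M1=0, M2=612, M3=908
Σ MᵢCᵢ = 0·612 + 612·391 + 908·297 = 0 + 239292 + 269676 = 508968
Σ Rᵢ = 0 + 95 + 106 = 201
N̂ = 508968 / 201 ≈ 2532.2 → 2532

N ≈ 2532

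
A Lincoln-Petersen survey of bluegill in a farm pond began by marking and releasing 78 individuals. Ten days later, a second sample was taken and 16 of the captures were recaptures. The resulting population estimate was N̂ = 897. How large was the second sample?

C = 184

From N = M·C/R: C = N·R / M = 897·16 / 78 = 14352 / 78 = 184.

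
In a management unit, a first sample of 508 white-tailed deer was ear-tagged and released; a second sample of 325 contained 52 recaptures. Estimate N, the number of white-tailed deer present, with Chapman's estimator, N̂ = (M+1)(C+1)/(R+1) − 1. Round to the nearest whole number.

N ≈ 3130

N̂ = (508+1)(325+1)/(52+1) − 1 = 509·326/53 − 1
= 165934/53 − 1 ≈ 3130.8 − 1 ≈ 3129.8 → 3130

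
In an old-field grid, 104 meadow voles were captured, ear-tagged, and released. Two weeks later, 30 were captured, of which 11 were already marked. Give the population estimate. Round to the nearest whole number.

N ≈ 284

N = (104 × 30) / 11 = 3120 / 11 ≈ 283.6 → 284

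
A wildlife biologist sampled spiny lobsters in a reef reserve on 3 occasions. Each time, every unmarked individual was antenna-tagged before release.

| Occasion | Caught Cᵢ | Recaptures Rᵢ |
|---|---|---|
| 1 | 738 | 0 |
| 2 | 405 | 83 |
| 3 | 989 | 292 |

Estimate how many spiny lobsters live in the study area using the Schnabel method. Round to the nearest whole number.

Marked at large before each occasion: Mᵢ = Σⱼ<ᵢ (Cⱼ − Rⱼ) → M1=0, M2=738, M3=1060
Σ MᵢCᵢ = 0·738 + 738·405 + 1060·989 = 0 + 298890 + 1048340 = 1347230
Σ Rᵢ = 0 + 83 + 292 = 375
N̂ = 1347230 / 375 ≈ 3592.6 → 3593

N ≈ 3593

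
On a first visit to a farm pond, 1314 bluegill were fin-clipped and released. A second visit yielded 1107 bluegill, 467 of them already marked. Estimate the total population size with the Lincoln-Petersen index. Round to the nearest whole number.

N ≈ 3115

The marked fraction in the recapture sample should equal the marked fraction in the population: 467/1107 = 1314/N.
N = (1314 × 1107) / 467 = 1454598 / 467 ≈ 3114.8 → 3115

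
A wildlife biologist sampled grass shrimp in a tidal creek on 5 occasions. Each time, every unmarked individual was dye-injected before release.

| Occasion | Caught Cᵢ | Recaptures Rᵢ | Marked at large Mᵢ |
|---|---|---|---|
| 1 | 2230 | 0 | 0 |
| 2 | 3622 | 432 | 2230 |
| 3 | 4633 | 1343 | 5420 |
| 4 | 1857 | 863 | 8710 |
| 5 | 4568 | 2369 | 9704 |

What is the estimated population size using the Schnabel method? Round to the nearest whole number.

N ≈ 18,712

Σ MᵢCᵢ = 0·2230 + 2230·3622 + 5420·4633 + 8710·1857 + 9704·4568 = 0 + 8077060 + 25110860 + 16174470 + 44327872 = 93690262
Σ Rᵢ = 0 + 432 + 1343 + 863 + 2369 = 5007
N̂ = 93690262 / 5007 ≈ 18711.9 → 18712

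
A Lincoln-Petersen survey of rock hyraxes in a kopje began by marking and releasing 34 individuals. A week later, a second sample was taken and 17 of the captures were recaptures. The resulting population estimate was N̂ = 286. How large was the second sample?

From N = M·C/R: C = N·R / M = 286·17 / 34 = 4862 / 34 = 143.

C = 143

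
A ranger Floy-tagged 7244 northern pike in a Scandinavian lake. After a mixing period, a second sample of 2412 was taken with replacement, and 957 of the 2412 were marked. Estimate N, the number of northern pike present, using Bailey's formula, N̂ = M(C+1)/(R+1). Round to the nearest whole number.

N̂ = 7244·(2412+1)/(957+1) = 7244·2413/958 = 17479772/958 ≈ 18246.1 → 18246

N ≈ 18,246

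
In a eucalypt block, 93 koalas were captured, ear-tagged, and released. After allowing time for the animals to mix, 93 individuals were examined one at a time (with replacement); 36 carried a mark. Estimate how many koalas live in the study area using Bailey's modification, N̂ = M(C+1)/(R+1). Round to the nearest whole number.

N ≈ 236

N̂ = 93·(93+1)/(36+1) = 93·94/37 = 8742/37 ≈ 236.3 → 236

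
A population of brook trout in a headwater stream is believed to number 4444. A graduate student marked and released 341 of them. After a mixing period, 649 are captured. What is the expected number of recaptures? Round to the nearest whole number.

Expected recaptures E[R] = M·C / N.
E[R] = 341 × 649 / 4444 = 221309 / 4444 ≈ 49.8 → 50

expected recaptures ≈ 50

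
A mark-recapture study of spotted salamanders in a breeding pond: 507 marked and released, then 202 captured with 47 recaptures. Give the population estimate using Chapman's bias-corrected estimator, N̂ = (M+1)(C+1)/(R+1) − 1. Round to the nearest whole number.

N̂ = (507+1)(202+1)/(47+1) − 1 = 508·203/48 − 1
= 103124/48 − 1 ≈ 2148.4 − 1 ≈ 2147.4 → 2147

N ≈ 2147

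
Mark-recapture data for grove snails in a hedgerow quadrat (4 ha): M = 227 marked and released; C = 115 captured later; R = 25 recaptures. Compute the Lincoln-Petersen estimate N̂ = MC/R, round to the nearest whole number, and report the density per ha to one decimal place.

N̂ = 227·115/25 = 26105/25 ≈ 1044.2 → 1044
Density = N̂ / area = 1044 / 4 = 261.0 per ha

density ≈ 261.0 grove snails per ha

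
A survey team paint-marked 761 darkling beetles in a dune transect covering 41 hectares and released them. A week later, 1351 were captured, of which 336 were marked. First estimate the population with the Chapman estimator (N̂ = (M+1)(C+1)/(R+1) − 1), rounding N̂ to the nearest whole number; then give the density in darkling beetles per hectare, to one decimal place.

N̂ = 762·1352/337 − 1 = 1030224/337 − 1 ≈ 3056.0 → 3056
Density = N̂ / area = 3056 / 41 ≈ 74.54 → 74.5 per hectare

density ≈ 74.5 darkling beetles per hectare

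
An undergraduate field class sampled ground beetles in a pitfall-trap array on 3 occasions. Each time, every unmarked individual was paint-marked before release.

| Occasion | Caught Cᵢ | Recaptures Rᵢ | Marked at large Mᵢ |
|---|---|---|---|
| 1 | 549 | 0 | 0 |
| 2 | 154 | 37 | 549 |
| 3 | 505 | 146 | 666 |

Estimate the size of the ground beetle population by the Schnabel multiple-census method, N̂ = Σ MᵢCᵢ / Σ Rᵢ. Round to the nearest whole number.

N ≈ 2300

Σ MᵢCᵢ = 0·549 + 549·154 + 666·505 = 0 + 84546 + 336330 = 420876
Σ Rᵢ = 0 + 37 + 146 = 183
N̂ = 420876 / 183 ≈ 2299.9 → 2300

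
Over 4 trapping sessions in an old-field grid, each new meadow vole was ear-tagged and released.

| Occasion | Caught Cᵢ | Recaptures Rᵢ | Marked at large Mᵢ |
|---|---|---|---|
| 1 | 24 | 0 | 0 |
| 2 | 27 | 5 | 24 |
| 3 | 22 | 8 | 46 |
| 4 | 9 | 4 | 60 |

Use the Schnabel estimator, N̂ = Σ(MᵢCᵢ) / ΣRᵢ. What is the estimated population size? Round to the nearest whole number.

N ≈ 129

Σ MᵢCᵢ = 0·24 + 24·27 + 46·22 + 60·9 = 0 + 648 + 1012 + 540 = 2200
Σ Rᵢ = 0 + 5 + 8 + 4 = 17
N̂ = 2200 / 17 ≈ 129.4 → 129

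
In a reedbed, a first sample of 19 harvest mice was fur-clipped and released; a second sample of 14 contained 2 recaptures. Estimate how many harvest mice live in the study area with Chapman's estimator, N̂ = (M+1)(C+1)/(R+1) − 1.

N = 99

N̂ = (19+1)(14+1)/(2+1) − 1 = 20·15/3 − 1
= 300/3 − 1 = 100 − 1 = 99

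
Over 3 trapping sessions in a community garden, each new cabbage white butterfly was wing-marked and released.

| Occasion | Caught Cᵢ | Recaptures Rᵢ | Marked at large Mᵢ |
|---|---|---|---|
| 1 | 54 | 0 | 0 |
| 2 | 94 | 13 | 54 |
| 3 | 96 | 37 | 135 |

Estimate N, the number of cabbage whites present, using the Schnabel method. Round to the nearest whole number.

Σ MᵢCᵢ = 0·54 + 54·94 + 135·96 = 0 + 5076 + 12960 = 18036
Σ Rᵢ = 0 + 13 + 37 = 50
N̂ = 18036 / 50 ≈ 360.7 → 361

N ≈ 361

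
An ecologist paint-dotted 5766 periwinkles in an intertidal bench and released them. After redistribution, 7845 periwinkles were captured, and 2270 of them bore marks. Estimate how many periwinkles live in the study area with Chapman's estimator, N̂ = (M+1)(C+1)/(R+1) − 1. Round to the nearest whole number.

N ≈ 19,923

N̂ = (5766+1)(7845+1)/(2270+1) − 1 = 5767·7846/2271 − 1
= 45247882/2271 − 1 ≈ 19924.2 − 1 ≈ 19923.2 → 19923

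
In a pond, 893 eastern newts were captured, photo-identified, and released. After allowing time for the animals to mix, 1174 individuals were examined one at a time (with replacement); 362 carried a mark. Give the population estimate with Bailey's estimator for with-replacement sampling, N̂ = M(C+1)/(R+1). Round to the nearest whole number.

N ≈ 2891

N̂ = 893·(1174+1)/(362+1) = 893·1175/363 = 1049275/363 ≈ 2890.6 → 2891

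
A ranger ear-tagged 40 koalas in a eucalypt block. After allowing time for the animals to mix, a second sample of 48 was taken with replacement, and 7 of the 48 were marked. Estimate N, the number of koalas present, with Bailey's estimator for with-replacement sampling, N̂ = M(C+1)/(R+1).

N = 245

N̂ = 40·(48+1)/(7+1) = 40·49/8 = 1960/8 = 245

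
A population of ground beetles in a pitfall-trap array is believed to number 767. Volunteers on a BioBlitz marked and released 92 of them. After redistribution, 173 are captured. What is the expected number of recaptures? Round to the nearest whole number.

Expected recaptures E[R] = M·C / N.
E[R] = 92 × 173 / 767 = 15916 / 767 ≈ 20.8 → 21

expected recaptures ≈ 21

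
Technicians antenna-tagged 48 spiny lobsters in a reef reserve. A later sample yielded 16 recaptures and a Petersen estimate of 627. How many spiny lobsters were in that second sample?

From N = M·C/R: C = N·R / M = 627·16 / 48 = 10032 / 48 = 209.

C = 209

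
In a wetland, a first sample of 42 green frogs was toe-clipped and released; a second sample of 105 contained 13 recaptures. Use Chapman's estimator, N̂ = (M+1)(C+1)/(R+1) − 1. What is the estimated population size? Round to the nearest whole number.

N̂ = (42+1)(105+1)/(13+1) − 1 = 43·106/14 − 1
= 4558/14 − 1 ≈ 325.6 − 1 ≈ 324.6 → 325

N ≈ 325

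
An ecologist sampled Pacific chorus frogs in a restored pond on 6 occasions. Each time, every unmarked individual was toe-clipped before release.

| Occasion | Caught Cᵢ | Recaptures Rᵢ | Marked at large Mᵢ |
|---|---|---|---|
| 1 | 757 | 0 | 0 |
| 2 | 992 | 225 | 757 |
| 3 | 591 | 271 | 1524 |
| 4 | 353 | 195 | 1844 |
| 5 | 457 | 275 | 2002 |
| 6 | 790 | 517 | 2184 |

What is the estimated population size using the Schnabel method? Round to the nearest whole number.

Σ MᵢCᵢ = 0·757 + 757·992 + 1524·591 + 1844·353 + 2002·457 + 2184·790 = 0 + 750944 + 900684 + 650932 + 914914 + 1725360 = 4942834
Σ Rᵢ = 0 + 225 + 271 + 195 + 275 + 517 = 1483
N̂ = 4942834 / 1483 ≈ 3333.0 → 3333

N ≈ 3333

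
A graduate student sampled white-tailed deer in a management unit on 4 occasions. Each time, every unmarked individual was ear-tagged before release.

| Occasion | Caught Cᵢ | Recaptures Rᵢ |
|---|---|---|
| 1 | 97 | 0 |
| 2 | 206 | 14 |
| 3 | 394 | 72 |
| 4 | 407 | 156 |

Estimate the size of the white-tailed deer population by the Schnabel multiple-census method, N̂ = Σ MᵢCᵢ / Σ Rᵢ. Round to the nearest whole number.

Marked at large before each occasion: Mᵢ = Σⱼ<ᵢ (Cⱼ − Rⱼ) → M1=0, M2=97, M3=289, M4=611
Σ MᵢCᵢ = 0·97 + 97·206 + 289·394 + 611·407 = 0 + 19982 + 113866 + 248677 = 382525
Σ Rᵢ = 0 + 14 + 72 + 156 = 242
N̂ = 382525 / 242 ≈ 1580.7 → 1581

N ≈ 1581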